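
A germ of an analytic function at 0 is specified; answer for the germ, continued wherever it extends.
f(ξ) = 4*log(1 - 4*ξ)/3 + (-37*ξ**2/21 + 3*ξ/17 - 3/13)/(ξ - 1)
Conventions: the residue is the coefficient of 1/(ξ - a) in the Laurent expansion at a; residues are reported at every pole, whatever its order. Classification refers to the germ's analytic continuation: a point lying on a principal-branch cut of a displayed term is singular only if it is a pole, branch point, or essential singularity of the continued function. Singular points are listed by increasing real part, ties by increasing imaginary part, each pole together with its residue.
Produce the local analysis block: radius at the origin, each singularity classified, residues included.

Radius of convergence at 0: 1/4.
At 1/4: a logarithmic branch point.
At 1: a pole of order 1; residue -8429/4641.

Denominator factor (ξ - 1): pole of order 1 at 1, modulus 1.
Branch term (4/3)*log(1 - ξ/(1/4)): its argument vanishes at ξ = 1/4, a logarithmic branch point, modulus 1/4.
The radius of convergence is the smallest modulus among the singular points: 1/4.
The branch term is analytic at 1 and contributes nothing to the residue; only the rational part matters.
At the order-1 pole 1 set g(ξ) = (ξ - (1))*(rational part) = -37*ξ**2/21 + 3*ξ/17 - 3/13.
Simple pole: residue = g(a) at a = 1, which is -8429/4641.
List the singular points by increasing real part (a conjugate pair: the negative imaginary part first).


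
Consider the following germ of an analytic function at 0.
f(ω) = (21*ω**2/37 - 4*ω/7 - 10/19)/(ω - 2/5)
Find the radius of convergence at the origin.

Denominator factor (ω - 2/5): pole of order 1 at 2/5, modulus 2/5.
The radius of convergence is the smallest modulus among the singular points: 2/5.

The radius of convergence is 2/5.


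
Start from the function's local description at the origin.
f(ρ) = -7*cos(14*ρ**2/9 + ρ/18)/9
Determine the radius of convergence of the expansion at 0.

The radius of convergence is infinite.

The factor cos(14*ρ**2/9 + ρ/18) is entire and contributes no finite singular point.
The polynomial part has no poles.
No finite singular points: the Taylor series at 0 converges everywhere.


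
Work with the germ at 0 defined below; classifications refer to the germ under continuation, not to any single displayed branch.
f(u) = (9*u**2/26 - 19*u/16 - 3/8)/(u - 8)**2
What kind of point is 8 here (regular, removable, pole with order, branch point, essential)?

The point is a pole of order 2.

The denominator factor u - 8 vanishes at 8 and appears to the power 2; the numerator there equals 1277/104, nonzero, and no other factor vanishes.
Hence a pole whose order is the multiplicity, 2.


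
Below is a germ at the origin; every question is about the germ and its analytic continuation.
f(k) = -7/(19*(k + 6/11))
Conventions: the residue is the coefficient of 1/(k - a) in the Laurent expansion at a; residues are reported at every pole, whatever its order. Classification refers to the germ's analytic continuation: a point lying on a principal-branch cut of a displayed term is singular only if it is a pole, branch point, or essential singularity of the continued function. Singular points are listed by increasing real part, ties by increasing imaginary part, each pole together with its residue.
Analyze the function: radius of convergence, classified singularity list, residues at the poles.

Denominator factor (k + 6/11): pole of order 1 at -6/11, modulus 6/11.
The radius of convergence is the smallest modulus among the singular points: 6/11.
At the order-1 pole -6/11 set g(k) = (k - (-6/11))*f(k) = -7/19.
Simple pole: residue = g(a) at a = -6/11, which is -7/19.

Radius of convergence at 0: 6/11.
At -6/11: a pole of order 1; residue -7/19.


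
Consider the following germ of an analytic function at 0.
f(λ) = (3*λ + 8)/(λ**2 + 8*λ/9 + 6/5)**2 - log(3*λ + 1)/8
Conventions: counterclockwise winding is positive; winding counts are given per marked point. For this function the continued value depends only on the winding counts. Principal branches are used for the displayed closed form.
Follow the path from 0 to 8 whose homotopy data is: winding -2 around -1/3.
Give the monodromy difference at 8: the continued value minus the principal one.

The rational part is single-valued and drops out of the difference; each branch term changes only by its own monodromy.
(-1/8)*log(1 - λ/(-1/3)): each positive loop around -1/3 adds 2*pi*i to the log, so winding -2 contributes (-1/8)*(-2)*2*pi*i = (1/2)*pi*i.
Summing the contributions at λ = 8 gives (1/2)*pi*i.

Continued minus principal equals (1/2)*pi*i.


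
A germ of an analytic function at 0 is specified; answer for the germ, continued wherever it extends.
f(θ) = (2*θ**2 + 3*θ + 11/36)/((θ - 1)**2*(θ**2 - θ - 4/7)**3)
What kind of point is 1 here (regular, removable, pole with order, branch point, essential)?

The point is a pole of order 2.

The denominator factor θ - 1 vanishes at 1 and appears to the power 2; the numerator there equals 191/36, nonzero, and no other factor vanishes.
Hence a pole whose order is the multiplicity, 2.


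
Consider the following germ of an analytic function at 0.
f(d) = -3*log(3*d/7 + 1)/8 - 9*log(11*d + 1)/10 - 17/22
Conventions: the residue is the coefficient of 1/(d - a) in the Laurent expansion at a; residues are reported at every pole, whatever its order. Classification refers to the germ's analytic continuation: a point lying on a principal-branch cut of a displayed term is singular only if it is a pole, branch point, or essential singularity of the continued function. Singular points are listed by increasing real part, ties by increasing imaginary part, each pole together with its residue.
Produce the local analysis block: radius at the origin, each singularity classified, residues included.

Branch term (-3/8)*log(1 - d/(-7/3)): its argument vanishes at d = -7/3, a logarithmic branch point, modulus 7/3.
Branch term (-9/10)*log(1 - d/(-1/11)): its argument vanishes at d = -1/11, a logarithmic branch point, modulus 1/11.
The radius of convergence is the smallest modulus among the singular points: 1/11.
List the singular points by increasing real part (a conjugate pair: the negative imaginary part first).

Radius of convergence at 0: 1/11.
At -7/3: a logarithmic branch point.
At -1/11: a logarithmic branch point.


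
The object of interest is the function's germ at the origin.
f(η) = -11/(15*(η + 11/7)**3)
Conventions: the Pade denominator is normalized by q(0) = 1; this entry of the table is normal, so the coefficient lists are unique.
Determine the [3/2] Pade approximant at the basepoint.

Taylor coefficients needed (expand at 0): a_0 = -343/1815, a_1 = 2401/6655, a_2 = -33614/73205, a_3 = 235298/483153, a_4 = -823543/1771561, a_5 = 40353607/97435855.
Write the denominator as Q(η) = 1 + q1*η + q2*η^2. Requiring Q*f - P = O(η^6) with deg P <= 3 kills the coefficients of η^4..η^5 in Q*f:
  η^4: a_4 + q1*a_3 + q2*a_2 = 0, i.e. -823543/1771561 + (235298/483153)*q1 + (-33614/73205)*q2 = 0.
  η^5: a_5 + q1*a_4 + q2*a_3 = 0, i.e. 40353607/97435855 + (-823543/1771561)*q1 + (235298/483153)*q2 = 0.
Solving this linear system: q1 = 84/55, q2 = 147/242.
The numerator is Q*f truncated at degree 3: P0 = a_0 = -343/1815; P1 = a_1 + q1*a_0 = 2401/33275; P2 = a_2 + q1*a_1 + q2*a_0 = -16807/732050; P3 = a_3 + q1*a_2 + q2*a_1 = 117649/24157650.

The Pade approximant has numerator coefficients [-343/1815, 2401/33275, -16807/732050, 117649/24157650]; denominator coefficients [1, 84/55, 147/242].


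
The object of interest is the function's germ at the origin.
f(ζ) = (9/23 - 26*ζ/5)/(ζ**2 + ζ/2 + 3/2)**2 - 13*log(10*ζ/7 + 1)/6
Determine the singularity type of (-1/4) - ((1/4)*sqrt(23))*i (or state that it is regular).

The denominator factor ζ**2 + ζ/2 + 3/2 vanishes at (-1/4) - ((1/4)*sqrt(23))*i and appears to the power 2; the numerator there equals (389/230) + ((13/10)*sqrt(23))*i, nonzero, and no other factor vanishes.
The branch terms are analytic at this point.
Hence a pole whose order is the multiplicity, 2.

The point is a pole of order 2.


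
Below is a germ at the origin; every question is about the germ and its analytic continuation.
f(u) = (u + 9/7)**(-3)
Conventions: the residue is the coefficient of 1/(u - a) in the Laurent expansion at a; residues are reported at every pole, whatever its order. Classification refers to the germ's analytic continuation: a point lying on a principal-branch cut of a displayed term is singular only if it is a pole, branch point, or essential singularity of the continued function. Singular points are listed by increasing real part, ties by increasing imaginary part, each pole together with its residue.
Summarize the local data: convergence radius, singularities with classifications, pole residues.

Denominator factor (u + 9/7)^3: pole of order 3 at -9/7, modulus 9/7.
The radius of convergence is the smallest modulus among the singular points: 9/7.
At the order-3 pole -9/7 set g(u) = (u - (-9/7))^3*f(u) = 1.
Order-3 pole: residue = g''(a)/2; g''(-9/7) = 0, so the residue is 0.

Radius of convergence at 0: 9/7.
At -9/7: a pole of order 3; residue 0.


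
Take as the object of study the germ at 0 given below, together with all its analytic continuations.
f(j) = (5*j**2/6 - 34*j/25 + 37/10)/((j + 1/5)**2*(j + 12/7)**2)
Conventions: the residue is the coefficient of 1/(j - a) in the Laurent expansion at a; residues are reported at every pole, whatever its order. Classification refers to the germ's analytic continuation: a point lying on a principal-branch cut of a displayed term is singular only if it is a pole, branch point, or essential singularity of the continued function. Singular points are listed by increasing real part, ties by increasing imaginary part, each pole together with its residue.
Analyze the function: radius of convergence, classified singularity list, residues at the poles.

Denominator factor (j + 1/5)^2: pole of order 2 at -1/5, modulus 1/5.
Denominator factor (j + 12/7)^2: pole of order 2 at -12/7, modulus 12/7.
The radius of convergence is the smallest modulus among the singular points: 1/5.
At the order-2 pole -12/7 set g(j) = (j - (-12/7))^2*f(j) = (5*j**2/6 - 34*j/25 + 37/10)/(j + 1/5)**2.
Order-2 pole: residue = g'(a); g'(-12/7) = 453397/148877, so the residue is 453397/148877.
At the order-2 pole -1/5 set g(j) = (j - (-1/5))^2*f(j) = (5*j**2/6 - 34*j/25 + 37/10)/(j + 12/7)**2.
Order-2 pole: residue = g'(a); g'(-1/5) = -453397/148877, so the residue is -453397/148877.
List the singular points by increasing real part (a conjugate pair: the negative imaginary part first).

Radius of convergence at 0: 1/5.
At -12/7: a pole of order 2; residue 453397/148877.
At -1/5: a pole of order 2; residue -453397/148877.


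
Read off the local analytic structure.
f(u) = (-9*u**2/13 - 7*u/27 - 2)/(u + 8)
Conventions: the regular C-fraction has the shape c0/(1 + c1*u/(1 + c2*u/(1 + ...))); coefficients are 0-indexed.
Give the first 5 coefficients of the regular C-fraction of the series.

The regular C-fraction coefficients are [-1/4, -1/216, -52397/702, 50933043/681161, -243/52397].

Taylor coefficients (expand at 0): a_0 = -1/4, a_1 = -1/864, a_2 = -7763/89856, a_3 = 7763/718848, a_4 = -7763/5750784.
c0 = a_0 = -1/4. Peel one level at a time: if S = 1 + c*u/S' with S'(0) = 1, then c is the u-coefficient of S and S' = c*u/(S - 1).
S_1 = c0/f = 1 + (-1/216)*u + (-52397/151632)*u^2 + ...; c1 = -1/216.
S_2 = c1*u/(S_1 - 1) = 1 + (-52397/702)*u + (1886409/338)*u^2 + ...; c2 = -52397/702.
S_3 = c2*u/(S_2 - 1) = 1 + (50933043/681161)*u + (12376729449/35690792917)*u^2 + ...; c3 = 50933043/681161.
S_4 = c3*u/(S_3 - 1) = 1 + (-243/52397)*u + ...; c4 = -243/52397.


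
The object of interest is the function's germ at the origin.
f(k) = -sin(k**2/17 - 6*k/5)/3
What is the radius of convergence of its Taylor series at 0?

The radius of convergence is infinite.

The factor sin(k**2/17 - 6*k/5) is entire and contributes no finite singular point.
The polynomial part has no poles.
No finite singular points: the Taylor series at 0 converges everywhere.


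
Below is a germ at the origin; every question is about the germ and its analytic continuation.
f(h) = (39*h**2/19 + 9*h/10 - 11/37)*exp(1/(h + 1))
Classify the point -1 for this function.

The point is an essential singularity.

The exponent 1/(h - (-1)) has a pole at -1, so exp(1/(h - (-1))) takes every nonzero value near it: an essential singularity (not a pole of any order).


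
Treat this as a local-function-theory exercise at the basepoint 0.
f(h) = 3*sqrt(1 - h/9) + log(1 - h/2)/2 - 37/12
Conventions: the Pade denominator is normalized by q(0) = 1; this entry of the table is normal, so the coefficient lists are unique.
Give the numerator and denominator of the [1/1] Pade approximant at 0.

Taylor coefficients needed (expand at 0): a_0 = -1/12, a_1 = -5/12, a_2 = -29/432.
Write the denominator as Q(h) = 1 + q1*h. Requiring Q*f - P = O(h^3) with deg P <= 1 kills the coefficients of h^2..h^2 in Q*f:
  h^2: a_2 + q1*a_1 = 0, i.e. -29/432 + (-5/12)*q1 = 0.
Solving this linear system: q1 = -29/180.
The numerator is Q*f truncated at degree 1: P0 = a_0 = -1/12; P1 = a_1 + q1*a_0 = -871/2160.

The Pade approximant has numerator coefficients [-1/12, -871/2160]; denominator coefficients [1, -29/180].


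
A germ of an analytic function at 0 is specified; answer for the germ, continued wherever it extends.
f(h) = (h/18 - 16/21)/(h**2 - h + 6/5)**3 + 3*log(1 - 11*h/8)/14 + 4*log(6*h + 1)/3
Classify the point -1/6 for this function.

The point is a logarithmic branch point.

The term (4/3)*log(1 - h/(-1/6)) has argument 1 - -1/6/(-1/6) = 0 at -1/6: a logarithmic (infinitely-sheeted) branch point; the remaining terms are analytic or single-valued there.


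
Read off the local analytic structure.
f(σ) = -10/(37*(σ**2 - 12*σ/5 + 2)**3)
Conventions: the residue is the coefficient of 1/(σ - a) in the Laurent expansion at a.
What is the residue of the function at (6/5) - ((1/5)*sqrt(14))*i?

The factor σ**2 - 12*σ/5 + 2 splits as (σ - a)(σ - a') with a = (6/5) - ((1/5)*sqrt(14))*i, a' = (6/5) + ((1/5)*sqrt(14))*i. At the order-3 pole a set g(σ) = (σ - a)^3*f(σ) = [-10/37] / (σ - a')^3.
Order-3 pole: residue = g''(a)/2; g''((6/5) - ((1/5)*sqrt(14))*i) = -((46875/406112)*sqrt(14))*i, so the residue is -((46875/812224)*sqrt(14))*i.

The residue is -((46875/812224)*sqrt(14))*i.


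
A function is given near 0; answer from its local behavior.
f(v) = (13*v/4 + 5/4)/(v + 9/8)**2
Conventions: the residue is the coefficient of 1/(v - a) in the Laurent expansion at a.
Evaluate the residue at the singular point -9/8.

At the order-2 pole -9/8 set g(v) = (v - (-9/8))^2*f(v) = 13*v/4 + 5/4.
Order-2 pole: residue = g'(a); g'(-9/8) = 13/4, so the residue is 13/4.

The residue is 13/4.


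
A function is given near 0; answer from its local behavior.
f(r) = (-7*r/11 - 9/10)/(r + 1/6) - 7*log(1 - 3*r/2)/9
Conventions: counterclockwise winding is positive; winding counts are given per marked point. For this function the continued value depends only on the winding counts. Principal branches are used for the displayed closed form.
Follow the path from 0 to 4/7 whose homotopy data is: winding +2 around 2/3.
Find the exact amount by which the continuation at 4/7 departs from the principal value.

Continued minus principal equals -(28/9)*pi*i.

The rational part is single-valued and drops out of the difference; each branch term changes only by its own monodromy.
(-7/9)*log(1 - r/(2/3)): each positive loop around 2/3 adds 2*pi*i to the log, so winding +2 contributes (-7/9)*(2)*2*pi*i = -(28/9)*pi*i.
Summing the contributions at r = 4/7 gives -(28/9)*pi*i.


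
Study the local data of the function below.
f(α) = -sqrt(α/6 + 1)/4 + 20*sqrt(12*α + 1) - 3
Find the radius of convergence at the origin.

The radius of convergence is 1/12.

Branch term (20)*sqrt(1 - α/(-1/12)): its argument vanishes at α = -1/12, a square-root branch point, modulus 1/12.
Branch term (-1/4)*sqrt(1 - α/(-6)): its argument vanishes at α = -6, a square-root branch point, modulus 6.
The radius of convergence is the smallest modulus among the singular points: 1/12.


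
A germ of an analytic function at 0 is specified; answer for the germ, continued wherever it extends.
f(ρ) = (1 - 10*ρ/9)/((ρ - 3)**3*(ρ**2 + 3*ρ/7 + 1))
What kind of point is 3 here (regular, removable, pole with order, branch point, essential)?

The denominator factor ρ - 3 vanishes at 3 and appears to the power 3; the numerator there equals -7/3, nonzero, and no other factor vanishes.
Hence a pole whose order is the multiplicity, 3.

The point is a pole of order 3.


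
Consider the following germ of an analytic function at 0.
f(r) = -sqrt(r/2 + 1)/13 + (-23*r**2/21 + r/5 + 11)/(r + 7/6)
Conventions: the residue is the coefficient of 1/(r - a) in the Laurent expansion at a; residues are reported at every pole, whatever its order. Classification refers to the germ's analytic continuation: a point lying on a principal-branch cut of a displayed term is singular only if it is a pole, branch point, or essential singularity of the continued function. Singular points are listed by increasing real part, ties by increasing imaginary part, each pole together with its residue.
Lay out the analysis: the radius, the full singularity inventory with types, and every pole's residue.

Radius of convergence at 0: 7/6.
At -2: an algebraic (square-root) branch point.
At -7/6: a pole of order 1; residue 5009/540.

Denominator factor (r + 7/6): pole of order 1 at -7/6, modulus 7/6.
Branch term (-1/13)*sqrt(1 - r/(-2)): its argument vanishes at r = -2, a square-root branch point, modulus 2.
The radius of convergence is the smallest modulus among the singular points: 7/6.
The branch term is analytic at -7/6 and contributes nothing to the residue; only the rational part matters.
At the order-1 pole -7/6 set g(r) = (r - (-7/6))*(rational part) = -23*r**2/21 + r/5 + 11.
Simple pole: residue = g(a) at a = -7/6, which is 5009/540.
List the singular points by increasing real part (a conjugate pair: the negative imaginary part first).


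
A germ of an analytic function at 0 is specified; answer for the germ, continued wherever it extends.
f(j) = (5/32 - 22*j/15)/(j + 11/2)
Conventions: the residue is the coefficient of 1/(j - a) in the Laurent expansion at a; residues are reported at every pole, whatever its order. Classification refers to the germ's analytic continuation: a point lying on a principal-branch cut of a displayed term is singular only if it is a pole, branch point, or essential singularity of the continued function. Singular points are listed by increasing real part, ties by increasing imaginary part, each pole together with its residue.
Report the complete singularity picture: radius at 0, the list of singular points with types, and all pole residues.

Denominator factor (j + 11/2): pole of order 1 at -11/2, modulus 11/2.
The radius of convergence is the smallest modulus among the singular points: 11/2.
At the order-1 pole -11/2 set g(j) = (j - (-11/2))*f(j) = 5/32 - 22*j/15.
Simple pole: residue = g(a) at a = -11/2, which is 3947/480.

Radius of convergence at 0: 11/2.
At -11/2: a pole of order 1; residue 3947/480.


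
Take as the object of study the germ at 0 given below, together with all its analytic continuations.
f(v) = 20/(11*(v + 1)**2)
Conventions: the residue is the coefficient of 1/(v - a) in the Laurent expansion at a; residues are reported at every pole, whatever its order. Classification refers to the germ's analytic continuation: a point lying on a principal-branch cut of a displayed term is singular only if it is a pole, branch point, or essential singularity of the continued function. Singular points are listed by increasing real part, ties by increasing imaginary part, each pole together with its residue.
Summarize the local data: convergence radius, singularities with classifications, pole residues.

Denominator factor (v + 1)^2: pole of order 2 at -1, modulus 1.
The radius of convergence is the smallest modulus among the singular points: 1.
At the order-2 pole -1 set g(v) = (v - (-1))^2*f(v) = 20/11.
Order-2 pole: residue = g'(a); g'(-1) = 0, so the residue is 0.

Radius of convergence at 0: 1.
At -1: a pole of order 2; residue 0.


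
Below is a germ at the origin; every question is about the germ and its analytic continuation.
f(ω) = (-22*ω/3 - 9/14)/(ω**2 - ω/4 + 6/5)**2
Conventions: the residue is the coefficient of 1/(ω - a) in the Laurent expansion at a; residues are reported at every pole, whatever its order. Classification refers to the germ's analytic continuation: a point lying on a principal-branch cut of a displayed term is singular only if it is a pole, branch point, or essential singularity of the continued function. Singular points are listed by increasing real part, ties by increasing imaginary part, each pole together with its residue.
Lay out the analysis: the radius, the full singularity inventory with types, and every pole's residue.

Radius of convergence at 0: (1/5)*sqrt(30).
At (1/8) - ((1/40)*sqrt(1895))*i: a pole of order 2; residue -((20960/3016461)*sqrt(1895))*i.
At (1/8) + ((1/40)*sqrt(1895))*i: a pole of order 2; residue ((20960/3016461)*sqrt(1895))*i.

Denominator factor (ω**2 - ω/4 + 6/5)^2: discriminant -379/80, complex-conjugate roots (1/8) + ((1/40)*sqrt(1895))*i and (1/8) - ((1/40)*sqrt(1895))*i; poles of order 2, moduli (1/5)*sqrt(30) and (1/5)*sqrt(30).
The radius of convergence is the smallest modulus among the singular points: (1/5)*sqrt(30).
The factor ω**2 - ω/4 + 6/5 splits as (ω - a)(ω - a') with a = (1/8) - ((1/40)*sqrt(1895))*i, a' = (1/8) + ((1/40)*sqrt(1895))*i. At the order-2 pole a set g(ω) = (ω - a)^2*f(ω) = [-22*ω/3 - 9/14] / (ω - a')^2.
Order-2 pole: residue = g'(a); g'((1/8) - ((1/40)*sqrt(1895))*i) = -((20960/3016461)*sqrt(1895))*i, so the residue is -((20960/3016461)*sqrt(1895))*i.
The factor ω**2 - ω/4 + 6/5 splits as (ω - a)(ω - a') with a = (1/8) + ((1/40)*sqrt(1895))*i, a' = (1/8) - ((1/40)*sqrt(1895))*i. At the order-2 pole a set g(ω) = (ω - a)^2*f(ω) = [-22*ω/3 - 9/14] / (ω - a')^2.
Order-2 pole: residue = g'(a); g'((1/8) + ((1/40)*sqrt(1895))*i) = ((20960/3016461)*sqrt(1895))*i, so the residue is ((20960/3016461)*sqrt(1895))*i.
List the singular points by increasing real part (a conjugate pair: the negative imaginary part first).


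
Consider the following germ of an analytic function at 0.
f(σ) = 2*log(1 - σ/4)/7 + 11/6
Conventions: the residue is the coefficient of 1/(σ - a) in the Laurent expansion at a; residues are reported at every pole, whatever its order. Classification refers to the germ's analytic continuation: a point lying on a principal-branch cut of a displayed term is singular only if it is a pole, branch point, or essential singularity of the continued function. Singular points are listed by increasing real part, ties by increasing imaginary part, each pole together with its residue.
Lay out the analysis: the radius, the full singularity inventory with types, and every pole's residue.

Branch term (2/7)*log(1 - σ/(4)): its argument vanishes at σ = 4, a logarithmic branch point, modulus 4.
The radius of convergence is the smallest modulus among the singular points: 4.

Radius of convergence at 0: 4.
At 4: a logarithmic branch point.


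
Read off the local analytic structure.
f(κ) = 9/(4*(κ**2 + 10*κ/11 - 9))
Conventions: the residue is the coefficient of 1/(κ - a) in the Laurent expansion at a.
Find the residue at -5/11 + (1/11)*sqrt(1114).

The residue is (99/8912)*sqrt(1114).

The factor κ**2 + 10*κ/11 - 9 splits as (κ - a)(κ - a') with a = -5/11 + (1/11)*sqrt(1114), a' = -5/11 - (1/11)*sqrt(1114). At the order-1 pole a set g(κ) = (κ - a)*f(κ) = [9/4] / (κ - a').
Simple pole: residue = g(a) at a = -5/11 + (1/11)*sqrt(1114), which is (99/8912)*sqrt(1114).


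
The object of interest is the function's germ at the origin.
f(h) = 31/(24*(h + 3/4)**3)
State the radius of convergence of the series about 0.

Denominator factor (h + 3/4)^3: pole of order 3 at -3/4, modulus 3/4.
The radius of convergence is the smallest modulus among the singular points: 3/4.

The radius of convergence is 3/4.


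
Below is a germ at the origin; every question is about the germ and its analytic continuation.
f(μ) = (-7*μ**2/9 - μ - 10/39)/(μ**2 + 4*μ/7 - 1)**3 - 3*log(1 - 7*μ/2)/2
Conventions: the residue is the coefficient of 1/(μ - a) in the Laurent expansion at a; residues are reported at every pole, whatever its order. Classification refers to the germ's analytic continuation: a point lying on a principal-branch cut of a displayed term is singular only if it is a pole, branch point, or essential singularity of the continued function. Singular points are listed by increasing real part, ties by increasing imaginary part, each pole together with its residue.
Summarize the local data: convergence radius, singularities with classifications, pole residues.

Radius of convergence at 0: 2/7.
At -2/7 - (1/7)*sqrt(53): a pole of order 3; residue -(1452605/278697744)*sqrt(53).
At 2/7: a logarithmic branch point.
At -2/7 + (1/7)*sqrt(53): a pole of order 3; residue (1452605/278697744)*sqrt(53).


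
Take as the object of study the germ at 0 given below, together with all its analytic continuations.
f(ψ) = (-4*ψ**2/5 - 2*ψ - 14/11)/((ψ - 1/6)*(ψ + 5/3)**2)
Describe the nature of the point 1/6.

The point is a pole of order 1.

The denominator factor ψ - 1/6 vanishes at 1/6 and appears to the power 1; the numerator there equals -806/495, nonzero, and no other factor vanishes.
Hence a pole whose order is the multiplicity, 1.


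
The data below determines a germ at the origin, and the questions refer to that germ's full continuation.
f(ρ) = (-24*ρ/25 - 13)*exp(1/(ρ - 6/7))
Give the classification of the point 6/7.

The point is an essential singularity.

The exponent 1/(ρ - (6/7)) has a pole at 6/7, so exp(1/(ρ - (6/7))) takes every nonzero value near it: an essential singularity (not a pole of any order).


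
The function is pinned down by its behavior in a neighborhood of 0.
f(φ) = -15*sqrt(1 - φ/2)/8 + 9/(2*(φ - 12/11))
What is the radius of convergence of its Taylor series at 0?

The radius of convergence is 12/11.

Denominator factor (φ - 12/11): pole of order 1 at 12/11, modulus 12/11.
Branch term (-15/8)*sqrt(1 - φ/(2)): its argument vanishes at φ = 2, a square-root branch point, modulus 2.
The radius of convergence is the smallest modulus among the singular points: 12/11.


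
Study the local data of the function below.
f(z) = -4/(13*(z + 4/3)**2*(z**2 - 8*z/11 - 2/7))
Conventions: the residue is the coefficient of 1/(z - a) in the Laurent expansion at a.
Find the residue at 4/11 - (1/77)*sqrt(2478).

The residue is 814968/9458917 + (2903439/1116152206)*sqrt(2478).

The factor z**2 - 8*z/11 - 2/7 splits as (z - a)(z - a') with a = 4/11 - (1/77)*sqrt(2478), a' = 4/11 + (1/77)*sqrt(2478). At the order-1 pole a set g(z) = (z - a)*f(z) = [-4/(13*(z + 4/3)**2)] / (z - a').
Simple pole: residue = g(a) at a = 4/11 - (1/77)*sqrt(2478), which is 814968/9458917 + (2903439/1116152206)*sqrt(2478).


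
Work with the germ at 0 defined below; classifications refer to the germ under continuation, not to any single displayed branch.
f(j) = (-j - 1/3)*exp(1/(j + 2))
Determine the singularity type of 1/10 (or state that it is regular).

The point is a regular point.

There is no denominator, hence no pole anywhere.
The essential point of exp(1/(j - (-2))) is -2, not 1/10.
So the germ continues analytically to 1/10.


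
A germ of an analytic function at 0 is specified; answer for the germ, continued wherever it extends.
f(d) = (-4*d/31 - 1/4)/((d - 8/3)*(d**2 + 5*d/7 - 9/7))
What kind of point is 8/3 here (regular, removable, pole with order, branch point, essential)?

The point is a pole of order 1.

The denominator factor d - 8/3 vanishes at 8/3 and appears to the power 1; the numerator there equals -221/372, nonzero, and no other factor vanishes.
Hence a pole whose order is the multiplicity, 1.


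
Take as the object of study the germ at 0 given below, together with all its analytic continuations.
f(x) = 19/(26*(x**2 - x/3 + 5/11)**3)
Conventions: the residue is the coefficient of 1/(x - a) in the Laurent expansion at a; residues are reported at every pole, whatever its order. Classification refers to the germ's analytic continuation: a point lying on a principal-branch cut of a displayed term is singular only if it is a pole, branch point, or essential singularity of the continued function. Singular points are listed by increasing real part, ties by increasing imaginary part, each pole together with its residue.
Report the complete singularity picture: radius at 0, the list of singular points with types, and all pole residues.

Radius of convergence at 0: (1/11)*sqrt(55).
At (1/6) - ((13/66)*sqrt(11))*i: a pole of order 3; residue ((1675971/4826809)*sqrt(11))*i.
At (1/6) + ((13/66)*sqrt(11))*i: a pole of order 3; residue -((1675971/4826809)*sqrt(11))*i.

Denominator factor (x**2 - x/3 + 5/11)^3: discriminant -169/99, complex-conjugate roots (1/6) + ((13/66)*sqrt(11))*i and (1/6) - ((13/66)*sqrt(11))*i; poles of order 3, moduli (1/11)*sqrt(55) and (1/11)*sqrt(55).
The radius of convergence is the smallest modulus among the singular points: (1/11)*sqrt(55).
The factor x**2 - x/3 + 5/11 splits as (x - a)(x - a') with a = (1/6) - ((13/66)*sqrt(11))*i, a' = (1/6) + ((13/66)*sqrt(11))*i. At the order-3 pole a set g(x) = (x - a)^3*f(x) = [19/26] / (x - a')^3.
Order-3 pole: residue = g''(a)/2; g''((1/6) - ((13/66)*sqrt(11))*i) = ((3351942/4826809)*sqrt(11))*i, so the residue is ((1675971/4826809)*sqrt(11))*i.
The factor x**2 - x/3 + 5/11 splits as (x - a)(x - a') with a = (1/6) + ((13/66)*sqrt(11))*i, a' = (1/6) - ((13/66)*sqrt(11))*i. At the order-3 pole a set g(x) = (x - a)^3*f(x) = [19/26] / (x - a')^3.
Order-3 pole: residue = g''(a)/2; g''((1/6) + ((13/66)*sqrt(11))*i) = -((3351942/4826809)*sqrt(11))*i, so the residue is -((1675971/4826809)*sqrt(11))*i.
List the singular points by increasing real part (a conjugate pair: the negative imaginary part first).


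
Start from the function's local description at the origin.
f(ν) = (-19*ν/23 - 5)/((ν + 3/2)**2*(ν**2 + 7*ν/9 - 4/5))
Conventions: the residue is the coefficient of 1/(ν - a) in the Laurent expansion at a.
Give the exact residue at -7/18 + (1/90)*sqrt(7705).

The factor ν**2 + 7*ν/9 - 4/5 splits as (ν - a)(ν - a') with a = -7/18 + (1/90)*sqrt(7705), a' = -7/18 - (1/90)*sqrt(7705). At the order-1 pole a set g(ν) = (ν - a)*f(ν) = [(-19*ν/23 - 5)/(ν + 3/2)**2] / (ν - a').
Simple pole: residue = g(a) at a = -7/18 + (1/90)*sqrt(7705), which is 355690/6647 - (6319730/10243027)*sqrt(7705).

The residue is 355690/6647 - (6319730/10243027)*sqrt(7705).


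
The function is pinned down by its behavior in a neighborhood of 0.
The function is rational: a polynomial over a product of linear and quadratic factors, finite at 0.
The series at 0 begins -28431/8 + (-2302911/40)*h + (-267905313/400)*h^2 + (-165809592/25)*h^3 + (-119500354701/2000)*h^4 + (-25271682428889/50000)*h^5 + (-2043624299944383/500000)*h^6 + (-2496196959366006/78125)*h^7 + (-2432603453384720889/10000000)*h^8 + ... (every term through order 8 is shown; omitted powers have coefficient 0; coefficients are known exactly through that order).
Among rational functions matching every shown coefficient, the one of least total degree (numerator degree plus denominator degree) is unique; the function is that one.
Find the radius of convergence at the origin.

The radius of convergence is -3/5 + (1/15)*sqrt(131).

No rational of total degree below 6 reproduces all 9 coefficients; solving the [0/6] Pade equations on them gives f(h) = 39/(h**2 + 6*h/5 - 2/9)**3, whose expansion matches every shown term.
Denominator factor (h**2 + 6*h/5 - 2/9)^3: discriminant 524/225, real irrational roots -3/5 + (1/15)*sqrt(131) and -3/5 - (1/15)*sqrt(131); poles of order 3, moduli -3/5 + (1/15)*sqrt(131) and 3/5 + (1/15)*sqrt(131).
The radius of convergence is the smallest modulus among the singular points: -3/5 + (1/15)*sqrt(131).


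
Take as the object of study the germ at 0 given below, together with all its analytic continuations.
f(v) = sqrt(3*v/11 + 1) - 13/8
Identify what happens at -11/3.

The term (1)*sqrt(1 - v/(-11/3)) has argument 1 - -11/3/(-11/3) = 0 at -11/3: a square-root (algebraic, two-sheeted) branch point; the remaining terms are analytic or single-valued there.

The point is an algebraic (square-root) branch point.


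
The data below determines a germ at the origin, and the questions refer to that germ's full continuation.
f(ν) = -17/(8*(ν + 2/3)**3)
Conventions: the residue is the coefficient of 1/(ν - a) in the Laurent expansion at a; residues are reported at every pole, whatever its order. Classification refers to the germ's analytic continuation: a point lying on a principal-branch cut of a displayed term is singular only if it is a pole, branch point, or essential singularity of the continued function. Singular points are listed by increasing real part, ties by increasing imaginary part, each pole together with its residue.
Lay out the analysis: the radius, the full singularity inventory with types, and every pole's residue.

Denominator factor (ν + 2/3)^3: pole of order 3 at -2/3, modulus 2/3.
The radius of convergence is the smallest modulus among the singular points: 2/3.
At the order-3 pole -2/3 set g(ν) = (ν - (-2/3))^3*f(ν) = -17/8.
Order-3 pole: residue = g''(a)/2; g''(-2/3) = 0, so the residue is 0.

Radius of convergence at 0: 2/3.
At -2/3: a pole of order 3; residue 0.


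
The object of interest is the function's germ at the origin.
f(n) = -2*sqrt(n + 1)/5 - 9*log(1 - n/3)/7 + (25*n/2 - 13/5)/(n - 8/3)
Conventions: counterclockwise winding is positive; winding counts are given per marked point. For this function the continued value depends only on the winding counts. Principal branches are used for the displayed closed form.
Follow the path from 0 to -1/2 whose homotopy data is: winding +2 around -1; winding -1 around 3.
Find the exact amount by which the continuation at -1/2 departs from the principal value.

The rational part is single-valued and drops out of the difference; each branch term changes only by its own monodromy.
(-9/7)*log(1 - n/(3)): each positive loop around 3 adds 2*pi*i to the log, so winding -1 contributes (-9/7)*(-1)*2*pi*i = (18/7)*pi*i.
(-2/5)*sqrt(1 - n/(-1)): winding +2 is even, the square root returns to the same sheet, contribution 0.
Summing the contributions at n = -1/2 gives (18/7)*pi*i.

Continued minus principal equals (18/7)*pi*i.


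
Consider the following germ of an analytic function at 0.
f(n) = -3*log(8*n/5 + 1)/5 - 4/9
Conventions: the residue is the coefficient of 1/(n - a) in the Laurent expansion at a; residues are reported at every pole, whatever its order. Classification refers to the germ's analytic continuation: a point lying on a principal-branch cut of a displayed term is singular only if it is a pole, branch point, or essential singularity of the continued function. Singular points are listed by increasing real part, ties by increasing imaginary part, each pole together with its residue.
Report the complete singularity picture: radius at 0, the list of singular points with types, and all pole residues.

Branch term (-3/5)*log(1 - n/(-5/8)): its argument vanishes at n = -5/8, a logarithmic branch point, modulus 5/8.
The radius of convergence is the smallest modulus among the singular points: 5/8.

Radius of convergence at 0: 5/8.
At -5/8: a logarithmic branch point.


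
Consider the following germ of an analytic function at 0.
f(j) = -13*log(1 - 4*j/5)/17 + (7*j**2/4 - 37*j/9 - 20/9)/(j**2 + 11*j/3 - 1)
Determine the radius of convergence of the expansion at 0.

Denominator factor (j**2 + 11*j/3 - 1): discriminant 157/9, real irrational roots -11/6 + (1/6)*sqrt(157) and -11/6 - (1/6)*sqrt(157); poles of order 1, moduli -11/6 + (1/6)*sqrt(157) and 11/6 + (1/6)*sqrt(157).
Branch term (-13/17)*log(1 - j/(5/4)): its argument vanishes at j = 5/4, a logarithmic branch point, modulus 5/4.
The radius of convergence is the smallest modulus among the singular points: -11/6 + (1/6)*sqrt(157).

The radius of convergence is -11/6 + (1/6)*sqrt(157).


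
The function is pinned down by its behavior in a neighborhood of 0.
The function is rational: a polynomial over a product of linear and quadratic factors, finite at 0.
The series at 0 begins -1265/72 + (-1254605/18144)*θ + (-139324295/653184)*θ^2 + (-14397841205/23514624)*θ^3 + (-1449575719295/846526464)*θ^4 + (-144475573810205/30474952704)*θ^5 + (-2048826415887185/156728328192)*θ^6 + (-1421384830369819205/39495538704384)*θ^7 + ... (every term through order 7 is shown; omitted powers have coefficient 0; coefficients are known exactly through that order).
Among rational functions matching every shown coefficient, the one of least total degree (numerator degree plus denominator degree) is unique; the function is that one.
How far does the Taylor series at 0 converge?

The radius of convergence is 4/11.

No rational of total degree below 3 reproduces all 8 coefficients; solving the [1/2] Pade equations on them gives f(θ) = (-3*θ/7 - 23/4)/((θ - 9/10)*(θ - 4/11)), whose expansion matches every shown term.
Denominator factor (θ - 9/10): pole of order 1 at 9/10, modulus 9/10.
Denominator factor (θ - 4/11): pole of order 1 at 4/11, modulus 4/11.
The radius of convergence is the smallest modulus among the singular points: 4/11.


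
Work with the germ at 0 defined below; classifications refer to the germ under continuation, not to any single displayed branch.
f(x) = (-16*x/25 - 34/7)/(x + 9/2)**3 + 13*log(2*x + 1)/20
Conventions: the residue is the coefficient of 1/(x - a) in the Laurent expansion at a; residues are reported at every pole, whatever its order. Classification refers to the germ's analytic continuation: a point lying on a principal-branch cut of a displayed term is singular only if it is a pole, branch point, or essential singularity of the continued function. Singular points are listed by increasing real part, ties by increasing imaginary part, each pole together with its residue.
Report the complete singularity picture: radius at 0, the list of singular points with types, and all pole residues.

Radius of convergence at 0: 1/2.
At -9/2: a pole of order 3; residue 0.
At -1/2: a logarithmic branch point.

Denominator factor (x + 9/2)^3: pole of order 3 at -9/2, modulus 9/2.
Branch term (13/20)*log(1 - x/(-1/2)): its argument vanishes at x = -1/2, a logarithmic branch point, modulus 1/2.
The radius of convergence is the smallest modulus among the singular points: 1/2.
The branch term is analytic at -9/2 and contributes nothing to the residue; only the rational part matters.
At the order-3 pole -9/2 set g(x) = (x - (-9/2))^3*(rational part) = -16*x/25 - 34/7.
Order-3 pole: residue = g''(a)/2; g''(-9/2) = 0, so the residue is 0.
List the singular points by increasing real part (a conjugate pair: the negative imaginary part first).


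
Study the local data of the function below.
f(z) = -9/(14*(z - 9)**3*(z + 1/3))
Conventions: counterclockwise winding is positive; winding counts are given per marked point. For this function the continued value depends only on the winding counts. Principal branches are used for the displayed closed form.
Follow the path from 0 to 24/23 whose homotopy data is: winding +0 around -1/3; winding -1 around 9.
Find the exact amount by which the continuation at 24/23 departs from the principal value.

Continued minus principal equals 0.

The function is rational, hence single-valued: continuing it around any pole returns the same value, so the difference is 0.


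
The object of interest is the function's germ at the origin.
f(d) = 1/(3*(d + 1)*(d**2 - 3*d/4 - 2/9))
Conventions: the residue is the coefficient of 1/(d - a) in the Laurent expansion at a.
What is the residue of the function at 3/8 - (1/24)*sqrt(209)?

The factor d**2 - 3*d/4 - 2/9 splits as (d - a)(d - a') with a = 3/8 - (1/24)*sqrt(209), a' = 3/8 + (1/24)*sqrt(209). At the order-1 pole a set g(d) = (d - a)*f(d) = [1/(3*(d + 1))] / (d - a').
Simple pole: residue = g(a) at a = 3/8 - (1/24)*sqrt(209), which is -6/55 - (18/1045)*sqrt(209).

The residue is -6/55 - (18/1045)*sqrt(209).
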